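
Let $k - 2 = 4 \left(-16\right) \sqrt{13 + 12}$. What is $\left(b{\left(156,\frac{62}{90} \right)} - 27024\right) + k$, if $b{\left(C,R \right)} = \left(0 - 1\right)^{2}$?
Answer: $-27341$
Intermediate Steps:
$b{\left(C,R \right)} = 1$ ($b{\left(C,R \right)} = \left(-1\right)^{2} = 1$)
$k = -318$ ($k = 2 + 4 \left(-16\right) \sqrt{13 + 12} = 2 - 64 \sqrt{25} = 2 - 320 = -318$)
$\left(b{\left(156,\frac{62}{90} \right)} - 27024\right) + k = \left(1 - 27024\right) - 318 = -27023 - 318 = -27341$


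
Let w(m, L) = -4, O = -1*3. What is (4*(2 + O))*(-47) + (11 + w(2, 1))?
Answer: 195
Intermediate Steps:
O = -3
(4*(2 + O))*(-47) + (11 + w(2, 1)) = (4*(2 - 3))*(-47) + (11 - 4) = (4*(-1))*(-47) + 7 = -4*(-47) + 7 = 188 + 7 = 195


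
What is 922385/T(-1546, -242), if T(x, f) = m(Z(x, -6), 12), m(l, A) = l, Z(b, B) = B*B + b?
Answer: -184477/302 ≈ -610.85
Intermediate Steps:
Z(b, B) = b + B² (Z(b, B) = B² + b = b + B²)
T(x, f) = 36 + x (T(x, f) = x + (-6)² = x + 36 = 36 + x)
922385/T(-1546, -242) = 922385/(36 - 1546) = 922385/(-1510) = 922385*(-1/1510) = -184477/302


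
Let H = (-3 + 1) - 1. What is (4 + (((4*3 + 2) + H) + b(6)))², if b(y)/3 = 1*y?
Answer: 1089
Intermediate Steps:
H = -3 (H = -2 - 1 = -3)
b(y) = 3*y (b(y) = 3*(1*y) = 3*y)
(4 + (((4*3 + 2) + H) + b(6)))² = (4 + (((4*3 + 2) - 3) + 3*6))² = (4 + (((12 + 2) - 3) + 18))² = (4 + ((14 - 3) + 18))² = (4 + (11 + 18))² = (4 + 29)² = 33² = 1089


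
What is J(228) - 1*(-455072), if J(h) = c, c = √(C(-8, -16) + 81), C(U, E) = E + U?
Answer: 455072 + √57 ≈ 4.5508e+5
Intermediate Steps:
c = √57 (c = √((-16 - 8) + 81) = √(-24 + 81) = √57 ≈ 7.5498)
J(h) = √57
J(228) - 1*(-455072) = √57 - 1*(-455072) = √57 + 455072 = 455072 + √57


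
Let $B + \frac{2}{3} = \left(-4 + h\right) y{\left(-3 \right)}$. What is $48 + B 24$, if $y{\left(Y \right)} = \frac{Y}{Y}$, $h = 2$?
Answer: $-16$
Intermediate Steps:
$y{\left(Y \right)} = 1$
$B = - \frac{8}{3}$ ($B = - \frac{2}{3} + \left(-4 + 2\right) 1 = - \frac{2}{3} - 2 = - \frac{8}{3} \approx -2.6667$)
$48 + B 24 = 48 - 64 = -16$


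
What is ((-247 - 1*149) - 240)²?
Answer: 404496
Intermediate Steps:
((-247 - 1*149) - 240)² = ((-247 - 149) - 240)² = (-396 - 240)² = (-636)² = 404496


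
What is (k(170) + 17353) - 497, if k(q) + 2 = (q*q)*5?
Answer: 161354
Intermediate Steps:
k(q) = -2 + 5*q**2 (k(q) = -2 + (q*q)*5 = -2 + q**2*5 = -2 + 5*q**2)
(k(170) + 17353) - 497 = ((-2 + 5*170**2) + 17353) - 497 = ((-2 + 5*28900) + 17353) - 497 = ((-2 + 144500) + 17353) - 497 = (144498 + 17353) - 497 = 161851 - 497 = 161354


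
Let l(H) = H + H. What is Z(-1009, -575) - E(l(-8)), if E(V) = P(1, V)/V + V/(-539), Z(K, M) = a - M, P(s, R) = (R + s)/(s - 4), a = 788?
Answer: 11756951/8624 ≈ 1363.3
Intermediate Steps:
P(s, R) = (R + s)/(-4 + s)
l(H) = 2*H
Z(K, M) = 788 - M
E(V) = -V/539 + (-⅓ - V/3)/V (E(V) = ((V + 1)/(-4 + 1))/V + V/(-539) = ((1 + V)/(-3))/V + V*(-1/539) = (-(1 + V)/3)/V - V/539 = (-⅓ - V/3)/V - V/539 = -V/539 + (-⅓ - V/3)/V)
Z(-1009, -575) - E(l(-8)) = (788 - 1*(-575)) - (-⅓ - 1/(3*(2*(-8))) - 2*(-8)/539) = (788 + 575) - (-⅓ - ⅓/(-16) - 1/539*(-16)) = 1363 - (-⅓ - ⅓*(-1/16) + 16/539) = 1363 - (-⅓ + 1/48 + 16/539) = 1363 - 1*(-2439/8624) = 1363 + 2439/8624 = 11756951/8624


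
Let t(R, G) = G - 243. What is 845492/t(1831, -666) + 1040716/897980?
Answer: -189572223829/204065955 ≈ -928.98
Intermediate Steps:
t(R, G) = -243 + G
845492/t(1831, -666) + 1040716/897980 = 845492/(-243 - 666) + 1040716/897980 = 845492/(-909) + 1040716*(1/897980) = 845492*(-1/909) + 260179/224495 = -845492/909 + 260179/224495 = -189572223829/204065955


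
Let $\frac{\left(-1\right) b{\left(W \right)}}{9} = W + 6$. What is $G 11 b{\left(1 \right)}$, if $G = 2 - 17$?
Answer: $10395$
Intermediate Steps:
$G = -15$
$b{\left(W \right)} = -54 - 9 W$ ($b{\left(W \right)} = - 9 \left(W + 6\right) = - 9 \left(6 + W\right) = -54 - 9 W$)
$G 11 b{\left(1 \right)} = \left(-15\right) 11 \left(-54 - 9\right) = - 165 \left(-54 - 9\right) = \left(-165\right) \left(-63\right) = 10395$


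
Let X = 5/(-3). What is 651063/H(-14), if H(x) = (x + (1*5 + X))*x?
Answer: 279027/64 ≈ 4359.8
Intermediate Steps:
X = -5/3 (X = 5*(-1/3) = -5/3 ≈ -1.6667)
H(x) = x*(10/3 + x) (H(x) = (x + (1*5 - 5/3))*x = (x + (5 - 5/3))*x = (x + 10/3)*x = (10/3 + x)*x = x*(10/3 + x))
651063/H(-14) = 651063/(((1/3)*(-14)*(10 + 3*(-14)))) = 651063/(((1/3)*(-14)*(10 - 42))) = 651063/(((1/3)*(-14)*(-32))) = 651063/(448/3) = 651063*(3/448) = 279027/64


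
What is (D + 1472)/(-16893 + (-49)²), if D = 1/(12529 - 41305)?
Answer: -42358271/417021792 ≈ -0.10157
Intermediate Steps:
D = -1/28776 (D = 1/(-28776) = -1/28776 ≈ -3.4751e-5)
(D + 1472)/(-16893 + (-49)²) = (-1/28776 + 1472)/(-16893 + (-49)²) = 42358271/(28776*(-16893 + 2401)) = (42358271/28776)/(-14492) = (42358271/28776)*(-1/14492) = -42358271/417021792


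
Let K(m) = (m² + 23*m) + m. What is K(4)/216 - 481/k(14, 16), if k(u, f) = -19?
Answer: 13253/513 ≈ 25.834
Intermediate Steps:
K(m) = m² + 24*m
K(4)/216 - 481/k(14, 16) = (4*(24 + 4))/216 - 481/(-19) = (4*28)*(1/216) - 481*(-1/19) = 112*(1/216) + 481/19 = 14/27 + 481/19 = 13253/513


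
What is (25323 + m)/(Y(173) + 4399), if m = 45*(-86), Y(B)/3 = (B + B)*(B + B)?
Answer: 21453/363547 ≈ 0.059010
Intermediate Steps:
Y(B) = 12*B² (Y(B) = 3*((B + B)*(B + B)) = 3*((2*B)*(2*B)) = 3*(4*B²) = 12*B²)
m = -3870
(25323 + m)/(Y(173) + 4399) = (25323 - 3870)/(12*173² + 4399) = 21453/(12*29929 + 4399) = 21453/(359148 + 4399) = 21453/363547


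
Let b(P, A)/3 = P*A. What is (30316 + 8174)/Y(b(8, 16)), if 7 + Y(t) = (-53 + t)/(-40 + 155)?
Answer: -737725/79 ≈ -9338.3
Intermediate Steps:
b(P, A) = 3*A*P (b(P, A) = 3*(P*A) = 3*(A*P) = 3*A*P)
Y(t) = -858/115 + t/115 (Y(t) = -7 + (-53 + t)/(-40 + 155) = -7 + (-53 + t)/115 = -7 + (-53 + t)*(1/115) = -7 + (-53/115 + t/115) = -858/115 + t/115)
(30316 + 8174)/Y(b(8, 16)) = (30316 + 8174)/(-858/115 + (3*16*8)/115) = 38490/(-858/115 + (1/115)*384) = 38490/(-858/115 + 384/115) = 38490/(-474/115) = 38490*(-115/474) = -737725/79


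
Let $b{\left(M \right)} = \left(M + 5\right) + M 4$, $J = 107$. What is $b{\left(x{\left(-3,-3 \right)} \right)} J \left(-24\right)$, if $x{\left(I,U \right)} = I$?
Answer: $25680$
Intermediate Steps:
$b{\left(M \right)} = 5 + 5 M$ ($b{\left(M \right)} = \left(5 + M\right) + 4 M = 5 + 5 M$)
$b{\left(x{\left(-3,-3 \right)} \right)} J \left(-24\right) = \left(5 + 5 \left(-3\right)\right) 107 \left(-24\right) = \left(5 - 15\right) 107 \left(-24\right) = \left(-10\right) 107 \left(-24\right) = \left(-1070\right) \left(-24\right) = 25680$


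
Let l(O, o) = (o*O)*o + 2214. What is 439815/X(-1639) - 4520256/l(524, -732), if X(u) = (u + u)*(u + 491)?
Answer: 362170878119/3593853591240 ≈ 0.10078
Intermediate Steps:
X(u) = 2*u*(491 + u) (X(u) = (2*u)*(491 + u) = 2*u*(491 + u))
l(O, o) = 2214 + O*o**2 (l(O, o) = (O*o)*o + 2214 = O*o**2 + 2214 = 2214 + O*o**2)
439815/X(-1639) - 4520256/l(524, -732) = 439815/((2*(-1639)*(491 - 1639))) - 4520256/(2214 + 524*(-732)**2) = 439815/((2*(-1639)*(-1148))) - 4520256/(2214 + 524*535824) = 439815/3763144 - 4520256/(2214 + 280771776) = 439815*(1/3763144) - 4520256/280773990 = 439815/3763144 - 4520256*1/280773990 = 439815/3763144 - 753376/46795665 = 362170878119/3593853591240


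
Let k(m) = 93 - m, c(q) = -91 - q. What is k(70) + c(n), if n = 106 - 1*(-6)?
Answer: -180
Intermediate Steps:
n = 112 (n = 106 + 6 = 112)
k(70) + c(n) = (93 - 1*70) + (-91 - 1*112) = (93 - 70) + (-91 - 112) = 23 - 203 = -180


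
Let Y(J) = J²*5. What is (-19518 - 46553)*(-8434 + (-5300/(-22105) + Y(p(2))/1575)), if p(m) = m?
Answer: 776001471912146/1392615 ≈ 5.5723e+8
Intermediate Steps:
Y(J) = 5*J²
(-19518 - 46553)*(-8434 + (-5300/(-22105) + Y(p(2))/1575)) = (-19518 - 46553)*(-8434 + (-5300/(-22105) + (5*2²)/1575)) = -66071*(-8434 + (-5300*(-1/22105) + (5*4)*(1/1575))) = -66071*(-8434 + (1060/4421 + 20*(1/1575))) = -66071*(-8434 + (1060/4421 + 4/315)) = -66071*(-8434 + 351584/1392615) = -66071*(-11744963326/1392615) = 776001471912146/1392615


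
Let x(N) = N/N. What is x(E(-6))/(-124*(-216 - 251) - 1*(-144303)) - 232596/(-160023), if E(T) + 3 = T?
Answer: 15677876593/10786136951 ≈ 1.4535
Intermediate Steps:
E(T) = -3 + T
x(N) = 1
x(E(-6))/(-124*(-216 - 251) - 1*(-144303)) - 232596/(-160023) = 1/(-124*(-216 - 251) - 1*(-144303)) - 232596/(-160023) = 1/(-124*(-467) + 144303) - 232596*(-1/160023) = 1/(57908 + 144303) + 77532/53341 = 1/202211 + 77532/53341 = 15677876593/10786136951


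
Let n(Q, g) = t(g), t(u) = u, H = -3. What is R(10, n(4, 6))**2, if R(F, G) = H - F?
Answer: 169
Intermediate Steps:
n(Q, g) = g
R(F, G) = -3 - F
R(10, n(4, 6))**2 = (-3 - 1*10)**2 = (-3 - 10)**2 = (-13)**2 = 169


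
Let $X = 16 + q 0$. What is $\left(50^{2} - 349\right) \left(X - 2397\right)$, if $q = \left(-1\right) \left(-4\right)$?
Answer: $-5121531$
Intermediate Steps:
$q = 4$
$X = 16$ ($X = 16 + 4 \cdot 0 = 16 + 0 = 16$)
$\left(50^{2} - 349\right) \left(X - 2397\right) = \left(50^{2} - 349\right) \left(16 - 2397\right) = \left(2500 - 349\right) \left(-2381\right) = 2151 \left(-2381\right) = -5121531$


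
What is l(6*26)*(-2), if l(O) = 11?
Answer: -22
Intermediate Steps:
l(6*26)*(-2) = 11*(-2) = -22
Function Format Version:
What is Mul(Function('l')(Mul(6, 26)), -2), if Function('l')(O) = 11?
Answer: -22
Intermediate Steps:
Mul(Function('l')(Mul(6, 26)), -2) = Mul(11, -2) = -22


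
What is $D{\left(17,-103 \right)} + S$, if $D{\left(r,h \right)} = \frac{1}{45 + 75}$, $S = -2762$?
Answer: $- \frac{331439}{120} \approx -2762.0$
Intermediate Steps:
$D{\left(r,h \right)} = \frac{1}{120}$
$D{\left(17,-103 \right)} + S = \frac{1}{120} - 2762 = - \frac{331439}{120}$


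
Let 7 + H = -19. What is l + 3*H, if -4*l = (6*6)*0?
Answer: -78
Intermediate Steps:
H = -26 (H = -7 - 19 = -26)
l = 0 (l = -6*6*0/4 = -9*0 = -¼*0 = 0)
l + 3*H = 0 + 3*(-26) = 0 - 78 = -78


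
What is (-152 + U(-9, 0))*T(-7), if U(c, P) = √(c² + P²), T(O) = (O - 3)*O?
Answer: -10010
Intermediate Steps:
T(O) = O*(-3 + O) (T(O) = (-3 + O)*O = O*(-3 + O))
U(c, P) = √(P² + c²)
(-152 + U(-9, 0))*T(-7) = (-152 + √(0² + (-9)²))*(-7*(-3 - 7)) = (-152 + √(0 + 81))*(-7*(-10)) = (-152 + √81)*70 = (-152 + 9)*70 = -143*70 = -10010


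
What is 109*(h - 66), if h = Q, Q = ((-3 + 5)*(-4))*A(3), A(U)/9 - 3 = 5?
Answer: -69978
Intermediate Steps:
A(U) = 72 (A(U) = 27 + 9*5 = 27 + 45 = 72)
Q = -576 (Q = ((-3 + 5)*(-4))*72 = (2*(-4))*72 = -8*72 = -576)
h = -576
109*(h - 66) = 109*(-576 - 66) = 109*(-642) = -69978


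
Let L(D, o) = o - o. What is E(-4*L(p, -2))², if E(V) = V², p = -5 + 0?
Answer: 0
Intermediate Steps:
p = -5
L(D, o) = 0
E(-4*L(p, -2))² = ((-4*0)²)² = (0²)² = 0² = 0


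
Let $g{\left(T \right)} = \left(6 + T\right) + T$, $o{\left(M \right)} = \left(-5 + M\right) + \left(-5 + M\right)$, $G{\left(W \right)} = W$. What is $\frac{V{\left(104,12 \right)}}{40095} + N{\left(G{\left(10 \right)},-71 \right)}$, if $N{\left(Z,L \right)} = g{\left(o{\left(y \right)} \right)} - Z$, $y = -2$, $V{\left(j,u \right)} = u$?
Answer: $- \frac{427676}{13365} \approx -32.0$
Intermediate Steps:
$o{\left(M \right)} = -10 + 2 M$
$g{\left(T \right)} = 6 + 2 T$
$N{\left(Z,L \right)} = -22 - Z$ ($N{\left(Z,L \right)} = \left(6 + 2 \left(-10 + 2 \left(-2\right)\right)\right) - Z = \left(6 + 2 \left(-10 - 4\right)\right) - Z = \left(6 + 2 \left(-14\right)\right) - Z = \left(6 - 28\right) - Z = -22 - Z$)
$\frac{V{\left(104,12 \right)}}{40095} + N{\left(G{\left(10 \right)},-71 \right)} = \frac{12}{40095} - 32 = 12 \cdot \frac{1}{40095} - 32 = \frac{4}{13365} - 32 = - \frac{427676}{13365}$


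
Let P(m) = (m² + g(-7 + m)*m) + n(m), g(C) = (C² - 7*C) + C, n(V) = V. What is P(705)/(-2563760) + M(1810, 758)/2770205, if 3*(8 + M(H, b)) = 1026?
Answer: -94470556132621/710214077080 ≈ -133.02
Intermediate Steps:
M(H, b) = 334 (M(H, b) = -8 + (⅓)*1026 = -8 + 342 = 334)
g(C) = C² - 6*C
P(m) = m + m² + m*(-13 + m)*(-7 + m) (P(m) = (m² + ((-7 + m)*(-6 + (-7 + m)))*m) + m = (m² + ((-7 + m)*(-13 + m))*m) + m = (m² + ((-13 + m)*(-7 + m))*m) + m = (m² + m*(-13 + m)*(-7 + m)) + m = m + m² + m*(-13 + m)*(-7 + m))
P(705)/(-2563760) + M(1810, 758)/2770205 = (705*(92 + 705² - 19*705))/(-2563760) + 334/2770205 = (705*(92 + 497025 - 13395))*(-1/2563760) + 334*(1/2770205) = (705*483722)*(-1/2563760) + 334/2770205 = 341024010*(-1/2563760) + 334/2770205 = -34102401/256376 + 334/2770205 = -94470556132621/710214077080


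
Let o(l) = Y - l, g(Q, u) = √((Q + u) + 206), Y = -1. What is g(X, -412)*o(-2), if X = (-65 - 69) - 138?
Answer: I*√478 ≈ 21.863*I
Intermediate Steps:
X = -272 (X = -134 - 138 = -272)
g(Q, u) = √(206 + Q + u)
o(l) = -1 - l
g(X, -412)*o(-2) = √(206 - 272 - 412)*(-1 - 1*(-2)) = √(-478)*(-1 + 2) = (I*√478)*1 = I*√478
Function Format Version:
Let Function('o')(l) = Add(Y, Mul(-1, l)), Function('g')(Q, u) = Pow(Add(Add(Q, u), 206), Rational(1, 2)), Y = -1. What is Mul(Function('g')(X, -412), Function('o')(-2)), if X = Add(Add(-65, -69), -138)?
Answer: Mul(I, Pow(478, Rational(1, 2))) ≈ Mul(21.863, I)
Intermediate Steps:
X = -272 (X = Add(-134, -138) = -272)
Function('g')(Q, u) = Pow(Add(206, Q, u), Rational(1, 2))
Function('o')(l) = Add(-1, Mul(-1, l))
Mul(Function('g')(X, -412), Function('o')(-2)) = Mul(Pow(Add(206, -272, -412), Rational(1, 2)), Add(-1, Mul(-1, -2))) = Mul(Pow(-478, Rational(1, 2)), Add(-1, 2)) = Mul(Mul(I, Pow(478, Rational(1, 2))), 1) = Mul(I, Pow(478, Rational(1, 2)))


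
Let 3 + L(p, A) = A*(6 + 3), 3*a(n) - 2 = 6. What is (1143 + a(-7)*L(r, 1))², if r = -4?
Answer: 1343281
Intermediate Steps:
a(n) = 8/3 (a(n) = ⅔ + (⅓)*6 = ⅔ + 2 = 8/3)
L(p, A) = -3 + 9*A (L(p, A) = -3 + A*(6 + 3) = -3 + A*9 = -3 + 9*A)
(1143 + a(-7)*L(r, 1))² = (1143 + 8*(-3 + 9*1)/3)² = (1143 + 8*(-3 + 9)/3)² = (1143 + (8/3)*6)² = (1143 + 16)² = 1159² = 1343281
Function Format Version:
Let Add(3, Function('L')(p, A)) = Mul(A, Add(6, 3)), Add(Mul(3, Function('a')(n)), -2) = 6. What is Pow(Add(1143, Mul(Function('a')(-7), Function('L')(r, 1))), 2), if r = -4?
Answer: 1343281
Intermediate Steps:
Function('a')(n) = Rational(8, 3) (Function('a')(n) = Add(Rational(2, 3), Mul(Rational(1, 3), 6)) = Add(Rational(2, 3), 2) = Rational(8, 3))
Function('L')(p, A) = Add(-3, Mul(9, A)) (Function('L')(p, A) = Add(-3, Mul(A, Add(6, 3))) = Add(-3, Mul(A, 9)) = Add(-3, Mul(9, A)))
Pow(Add(1143, Mul(Function('a')(-7), Function('L')(r, 1))), 2) = Pow(Add(1143, Mul(Rational(8, 3), Add(-3, Mul(9, 1)))), 2) = Pow(Add(1143, Mul(Rational(8, 3), Add(-3, 9))), 2) = Pow(Add(1143, Mul(Rational(8, 3), 6)), 2) = Pow(Add(1143, 16), 2) = Pow(1159, 2) = 1343281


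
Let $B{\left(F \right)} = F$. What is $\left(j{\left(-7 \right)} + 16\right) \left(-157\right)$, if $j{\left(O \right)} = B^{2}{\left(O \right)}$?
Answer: $-10205$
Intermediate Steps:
$j{\left(O \right)} = O^{2}$
$\left(j{\left(-7 \right)} + 16\right) \left(-157\right) = \left(\left(-7\right)^{2} + 16\right) \left(-157\right) = \left(49 + 16\right) \left(-157\right) = 65 \left(-157\right) = -10205$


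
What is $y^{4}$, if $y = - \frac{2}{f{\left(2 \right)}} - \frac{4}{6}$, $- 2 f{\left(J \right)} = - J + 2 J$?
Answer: $\frac{256}{81} \approx 3.1605$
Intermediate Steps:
$f{\left(J \right)} = - \frac{J}{2}$ ($f{\left(J \right)} = - \frac{- J + 2 J}{2} = - \frac{J}{2}$)
$y = \frac{4}{3}$ ($y = - \frac{2}{\left(- \frac{1}{2}\right) 2} - \frac{4}{6} = - \frac{2}{-1} - \frac{2}{3} = \left(-2\right) \left(-1\right) - \frac{2}{3} = 2 - \frac{2}{3} = \frac{4}{3} \approx 1.3333$)
$y^{4} = \left(\frac{4}{3}\right)^{4} = \frac{256}{81}$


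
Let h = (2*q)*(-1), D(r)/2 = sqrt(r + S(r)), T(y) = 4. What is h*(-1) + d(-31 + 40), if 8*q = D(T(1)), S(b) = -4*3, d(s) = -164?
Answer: -164 + I*sqrt(2) ≈ -164.0 + 1.4142*I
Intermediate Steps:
S(b) = -12
D(r) = 2*sqrt(-12 + r) (D(r) = 2*sqrt(r - 12) = 2*sqrt(-12 + r))
q = I*sqrt(2)/2 (q = (2*sqrt(-12 + 4))/8 = (2*sqrt(-8))/8 = (2*(2*I*sqrt(2)))/8 = (4*I*sqrt(2))/8 = I*sqrt(2)/2 ≈ 0.70711*I)
h = -I*sqrt(2) (h = (2*(I*sqrt(2)/2))*(-1) = (I*sqrt(2))*(-1) = -I*sqrt(2) ≈ -1.4142*I)
h*(-1) + d(-31 + 40) = -I*sqrt(2)*(-1) - 164 = I*sqrt(2) - 164 = -164 + I*sqrt(2)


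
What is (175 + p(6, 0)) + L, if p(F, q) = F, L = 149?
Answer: 330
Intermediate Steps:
(175 + p(6, 0)) + L = (175 + 6) + 149 = 181 + 149 = 330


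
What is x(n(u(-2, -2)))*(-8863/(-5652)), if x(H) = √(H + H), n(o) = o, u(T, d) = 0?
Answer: 0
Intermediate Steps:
x(H) = √2*√H (x(H) = √(2*H) = √2*√H)
x(n(u(-2, -2)))*(-8863/(-5652)) = (√2*√0)*(-8863/(-5652)) = (√2*0)*(-8863*(-1/5652)) = 0*(8863/5652) = 0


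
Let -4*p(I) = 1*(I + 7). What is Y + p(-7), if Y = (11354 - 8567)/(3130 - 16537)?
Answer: -929/4469 ≈ -0.20788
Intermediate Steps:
p(I) = -7/4 - I/4 (p(I) = -(I + 7)/4 = -(7 + I)/4 = -7/4 - I/4)
Y = -929/4469 (Y = 2787/(-13407) = 2787*(-1/13407) = -929/4469 ≈ -0.20788)
Y + p(-7) = -929/4469 + (-7/4 - ¼*(-7)) = -929/4469 + (-7/4 + 7/4) = -929/4469 + 0 = -929/4469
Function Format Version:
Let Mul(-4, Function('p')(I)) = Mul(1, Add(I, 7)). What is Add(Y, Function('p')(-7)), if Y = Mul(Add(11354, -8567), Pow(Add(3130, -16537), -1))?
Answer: Rational(-929, 4469) ≈ -0.20788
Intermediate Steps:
Function('p')(I) = Add(Rational(-7, 4), Mul(Rational(-1, 4), I)) (Function('p')(I) = Mul(Rational(-1, 4), Mul(1, Add(I, 7))) = Mul(Rational(-1, 4), Mul(1, Add(7, I))) = Mul(Rational(-1, 4), Add(7, I)) = Add(Rational(-7, 4), Mul(Rational(-1, 4), I)))
Y = Rational(-929, 4469) (Y = Mul(2787, Pow(-13407, -1)) = Mul(2787, Rational(-1, 13407)) = Rational(-929, 4469) ≈ -0.20788)
Add(Y, Function('p')(-7)) = Add(Rational(-929, 4469), Add(Rational(-7, 4), Mul(Rational(-1, 4), -7))) = Add(Rational(-929, 4469), Add(Rational(-7, 4), Rational(7, 4))) = Add(Rational(-929, 4469), 0) = Rational(-929, 4469)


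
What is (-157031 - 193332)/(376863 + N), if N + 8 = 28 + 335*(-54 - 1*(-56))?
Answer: -350363/377553 ≈ -0.92798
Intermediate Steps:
N = 690 (N = -8 + (28 + 335*(-54 - 1*(-56))) = -8 + (28 + 335*(-54 + 56)) = -8 + (28 + 335*2) = -8 + (28 + 670) = -8 + 698 = 690)
(-157031 - 193332)/(376863 + N) = (-157031 - 193332)/(376863 + 690) = -350363/377553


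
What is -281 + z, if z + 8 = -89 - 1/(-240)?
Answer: -90719/240 ≈ -378.00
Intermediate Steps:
z = -23279/240 (z = -8 + (-89 - 1/(-240)) = -8 + (-89 - 1*(-1/240)) = -8 + (-89 + 1/240) = -8 - 21359/240 = -23279/240 ≈ -96.996)
-281 + z = -281 - 23279/240 = -90719/240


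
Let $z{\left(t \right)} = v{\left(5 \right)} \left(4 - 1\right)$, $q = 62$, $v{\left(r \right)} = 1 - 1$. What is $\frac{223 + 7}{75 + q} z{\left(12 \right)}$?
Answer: $0$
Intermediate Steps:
$v{\left(r \right)} = 0$
$z{\left(t \right)} = 0$ ($z{\left(t \right)} = 0 \left(4 - 1\right) = 0 \cdot 3 = 0$)
$\frac{223 + 7}{75 + q} z{\left(12 \right)} = \frac{223 + 7}{75 + 62} \cdot 0 = \frac{230}{137} \cdot 0 = 0$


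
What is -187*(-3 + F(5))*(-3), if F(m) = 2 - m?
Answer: -3366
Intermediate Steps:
-187*(-3 + F(5))*(-3) = -187*(-3 + (2 - 1*5))*(-3) = -187*(-3 + (2 - 5))*(-3) = -187*(-3 - 3)*(-3) = -(-1122)*(-3) = -187*18 = -3366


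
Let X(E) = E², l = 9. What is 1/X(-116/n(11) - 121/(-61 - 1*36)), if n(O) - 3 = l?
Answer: 84681/6002500 ≈ 0.014108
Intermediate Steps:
n(O) = 12 (n(O) = 3 + 9 = 12)
1/X(-116/n(11) - 121/(-61 - 1*36)) = 1/((-116/12 - 121/(-61 - 1*36))²) = 1/((-116*1/12 - 121/(-61 - 36))²) = 1/((-29/3 - 121/(-97))²) = 1/((-29/3 - 121*(-1/97))²) = 1/((-29/3 + 121/97)²) = 1/((-2450/291)²) = 1/(6002500/84681) = 84681/6002500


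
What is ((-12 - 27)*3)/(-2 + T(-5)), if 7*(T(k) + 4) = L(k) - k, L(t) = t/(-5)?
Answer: 91/4 ≈ 22.750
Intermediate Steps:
L(t) = -t/5 (L(t) = t*(-⅕) = -t/5)
T(k) = -4 - 6*k/35 (T(k) = -4 + (-k/5 - k)/7 = -4 + (-6*k/5)/7 = -4 - 6*k/35)
((-12 - 27)*3)/(-2 + T(-5)) = ((-12 - 27)*3)/(-2 + (-4 - 6/35*(-5))) = (-39*3)/(-2 + (-4 + 6/7)) = -117/(-2 - 22/7) = -117/(-36/7) = -117*(-7/36) = 91/4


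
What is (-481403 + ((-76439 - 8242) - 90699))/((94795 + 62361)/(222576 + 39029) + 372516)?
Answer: -171817716715/97452205336 ≈ -1.7631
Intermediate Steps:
(-481403 + ((-76439 - 8242) - 90699))/((94795 + 62361)/(222576 + 39029) + 372516) = (-481403 + (-84681 - 90699))/(157156/261605 + 372516) = (-481403 - 175380)/(157156*(1/261605) + 372516) = -656783/(157156/261605 + 372516) = -656783/97452205336/261605 = -656783*261605/97452205336 = -171817716715/97452205336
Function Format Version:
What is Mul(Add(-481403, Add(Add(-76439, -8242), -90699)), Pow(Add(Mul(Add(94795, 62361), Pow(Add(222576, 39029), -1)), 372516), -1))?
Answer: Rational(-171817716715, 97452205336) ≈ -1.7631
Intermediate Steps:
Mul(Add(-481403, Add(Add(-76439, -8242), -90699)), Pow(Add(Mul(Add(94795, 62361), Pow(Add(222576, 39029), -1)), 372516), -1)) = Mul(Add(-481403, Add(-84681, -90699)), Pow(Add(Mul(157156, Pow(261605, -1)), 372516), -1)) = Mul(Add(-481403, -175380), Pow(Add(Mul(157156, Rational(1, 261605)), 372516), -1)) = Mul(-656783, Pow(Add(Rational(157156, 261605), 372516), -1)) = Mul(-656783, Pow(Rational(97452205336, 261605), -1)) = Mul(-656783, Rational(261605, 97452205336)) = Rational(-171817716715, 97452205336)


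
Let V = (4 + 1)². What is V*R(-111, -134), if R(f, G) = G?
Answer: -3350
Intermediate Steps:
V = 25 (V = 5² = 25)
V*R(-111, -134) = 25*(-134) = -3350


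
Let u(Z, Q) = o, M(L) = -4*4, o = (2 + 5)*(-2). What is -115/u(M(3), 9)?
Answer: 115/14 ≈ 8.2143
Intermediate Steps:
o = -14 (o = 7*(-2) = -14)
M(L) = -16
u(Z, Q) = -14
-115/u(M(3), 9) = -115/(-14) = -115*(-1/14) = 115/14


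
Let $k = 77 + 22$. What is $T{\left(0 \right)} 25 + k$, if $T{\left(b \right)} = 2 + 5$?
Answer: $274$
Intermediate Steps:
$T{\left(b \right)} = 7$
$k = 99$
$T{\left(0 \right)} 25 + k = 7 \cdot 25 + 99 = 175 + 99 = 274$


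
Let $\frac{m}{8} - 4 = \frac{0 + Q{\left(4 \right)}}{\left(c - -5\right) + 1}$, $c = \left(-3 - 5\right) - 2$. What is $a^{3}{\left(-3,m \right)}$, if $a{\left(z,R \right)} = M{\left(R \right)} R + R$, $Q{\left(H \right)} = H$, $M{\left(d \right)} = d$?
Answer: $216000000$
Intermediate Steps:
$c = -10$ ($c = -8 - 2 = -10$)
$m = 24$ ($m = 32 + 8 \frac{0 + 4}{\left(-10 - -5\right) + 1} = 32 + 8 \frac{4}{\left(-10 + 5\right) + 1} = 32 + 8 \frac{4}{-5 + 1} = 32 + 8 \frac{4}{-4} = 32 + 8 \cdot 4 \left(- \frac{1}{4}\right) = 32 + 8 \left(-1\right) = 32 - 8 = 24$)
$a{\left(z,R \right)} = R + R^{2}$ ($a{\left(z,R \right)} = R R + R = R^{2} + R = R + R^{2}$)
$a^{3}{\left(-3,m \right)} = \left(24 \left(1 + 24\right)\right)^{3} = \left(24 \cdot 25\right)^{3} = 600^{3} = 216000000$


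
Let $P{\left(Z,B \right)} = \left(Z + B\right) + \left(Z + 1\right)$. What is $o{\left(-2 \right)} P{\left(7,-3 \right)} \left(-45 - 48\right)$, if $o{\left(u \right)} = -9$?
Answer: $10044$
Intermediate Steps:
$P{\left(Z,B \right)} = 1 + B + 2 Z$ ($P{\left(Z,B \right)} = \left(B + Z\right) + \left(1 + Z\right) = 1 + B + 2 Z$)
$o{\left(-2 \right)} P{\left(7,-3 \right)} \left(-45 - 48\right) = - 9 \left(1 - 3 + 2 \cdot 7\right) \left(-45 - 48\right) = - 9 \left(1 - 3 + 14\right) \left(-45 - 48\right) = \left(-9\right) 12 \left(-93\right) = \left(-108\right) \left(-93\right) = 10044$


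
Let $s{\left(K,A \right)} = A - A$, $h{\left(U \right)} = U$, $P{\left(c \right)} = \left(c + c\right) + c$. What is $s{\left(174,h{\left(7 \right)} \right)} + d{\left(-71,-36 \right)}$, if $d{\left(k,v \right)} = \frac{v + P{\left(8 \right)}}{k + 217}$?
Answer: $- \frac{6}{73} \approx -0.082192$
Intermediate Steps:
$P{\left(c \right)} = 3 c$ ($P{\left(c \right)} = 2 c + c = 3 c$)
$s{\left(K,A \right)} = 0$
$d{\left(k,v \right)} = \frac{24 + v}{217 + k}$ ($d{\left(k,v \right)} = \frac{v + 3 \cdot 8}{k + 217} = \frac{v + 24}{217 + k} = \frac{24 + v}{217 + k}$)
$s{\left(174,h{\left(7 \right)} \right)} + d{\left(-71,-36 \right)} = 0 + \frac{24 - 36}{217 - 71} = 0 + \frac{1}{146} \left(-12\right) = 0 - \frac{6}{73} = - \frac{6}{73}$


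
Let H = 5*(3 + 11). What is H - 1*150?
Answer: -80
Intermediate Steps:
H = 70 (H = 5*14 = 70)
H - 1*150 = 70 - 1*150 = 70 - 150 = -80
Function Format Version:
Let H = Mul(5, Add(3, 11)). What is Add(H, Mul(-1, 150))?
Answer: -80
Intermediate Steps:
H = 70 (H = Mul(5, 14) = 70)
Add(H, Mul(-1, 150)) = Add(70, Mul(-1, 150)) = Add(70, -150) = -80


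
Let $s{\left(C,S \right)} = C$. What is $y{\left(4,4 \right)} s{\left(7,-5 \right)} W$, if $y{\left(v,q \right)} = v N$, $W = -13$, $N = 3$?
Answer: $-1092$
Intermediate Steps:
$y{\left(v,q \right)} = 3 v$ ($y{\left(v,q \right)} = v 3 = 3 v$)
$y{\left(4,4 \right)} s{\left(7,-5 \right)} W = 3 \cdot 4 \cdot 7 \left(-13\right) = 12 \cdot 7 \left(-13\right) = 84 \left(-13\right) = -1092$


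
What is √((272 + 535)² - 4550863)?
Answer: I*√3899614 ≈ 1974.7*I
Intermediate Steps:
√((272 + 535)² - 4550863) = √(807² - 4550863) = √(651249 - 4550863) = √(-3899614) = I*√3899614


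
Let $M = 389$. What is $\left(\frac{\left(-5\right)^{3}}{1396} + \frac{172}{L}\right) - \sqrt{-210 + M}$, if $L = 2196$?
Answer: $- \frac{8597}{766404} - \sqrt{179} \approx -13.39$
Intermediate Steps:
$\left(\frac{\left(-5\right)^{3}}{1396} + \frac{172}{L}\right) - \sqrt{-210 + M} = \left(\frac{\left(-5\right)^{3}}{1396} + \frac{172}{2196}\right) - \sqrt{-210 + 389} = \left(\left(-125\right) \frac{1}{1396} + 172 \cdot \frac{1}{2196}\right) - \sqrt{179} = \left(- \frac{125}{1396} + \frac{43}{549}\right) - \sqrt{179} = - \frac{8597}{766404} - \sqrt{179}$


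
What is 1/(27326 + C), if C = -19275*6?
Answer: -1/88324 ≈ -1.1322e-5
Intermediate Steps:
C = -115650
1/(27326 + C) = 1/(27326 - 115650) = 1/(-88324) = -1/88324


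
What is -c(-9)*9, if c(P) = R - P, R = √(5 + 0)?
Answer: -81 - 9*√5 ≈ -101.12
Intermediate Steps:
R = √5 ≈ 2.2361
c(P) = √5 - P
-c(-9)*9 = -(√5 - 1*(-9))*9 = -(√5 + 9)*9 = -(9 + √5)*9 = -(81 + 9*√5) = -81 - 9*√5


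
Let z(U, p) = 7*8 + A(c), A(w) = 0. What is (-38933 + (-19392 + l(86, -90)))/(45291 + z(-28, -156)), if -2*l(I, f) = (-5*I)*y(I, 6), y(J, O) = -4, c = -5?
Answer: -59185/45347 ≈ -1.3052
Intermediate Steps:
l(I, f) = -10*I (l(I, f) = -(-5*I)*(-4)/2 = -10*I)
z(U, p) = 56 (z(U, p) = 7*8 + 0 = 56 + 0 = 56)
(-38933 + (-19392 + l(86, -90)))/(45291 + z(-28, -156)) = (-38933 + (-19392 - 10*86))/(45291 + 56) = (-38933 + (-19392 - 860))/45347 = (-38933 - 20252)*(1/45347) = -59185*1/45347 = -59185/45347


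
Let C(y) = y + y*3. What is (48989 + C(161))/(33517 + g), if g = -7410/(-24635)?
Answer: 18810907/12703057 ≈ 1.4808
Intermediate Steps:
C(y) = 4*y (C(y) = y + 3*y = 4*y)
g = 114/379 (g = -7410*(-1/24635) = 114/379 ≈ 0.30079)
(48989 + C(161))/(33517 + g) = (48989 + 4*161)/(33517 + 114/379) = (48989 + 644)/(12703057/379) = 49633*(379/12703057) = 18810907/12703057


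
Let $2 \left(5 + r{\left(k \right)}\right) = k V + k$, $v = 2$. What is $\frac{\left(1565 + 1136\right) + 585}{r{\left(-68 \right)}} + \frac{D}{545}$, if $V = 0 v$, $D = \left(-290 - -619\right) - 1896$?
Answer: $- \frac{1851983}{21255} \approx -87.132$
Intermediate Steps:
$D = -1567$ ($D = \left(-290 + 619\right) - 1896 = 329 - 1896 = -1567$)
$V = 0$ ($V = 0 \cdot 2 = 0$)
$r{\left(k \right)} = -5 + \frac{k}{2}$ ($r{\left(k \right)} = -5 + \frac{k 0 + k}{2} = -5 + \frac{0 + k}{2} = -5 + \frac{k}{2}$)
$\frac{\left(1565 + 1136\right) + 585}{r{\left(-68 \right)}} + \frac{D}{545} = \frac{\left(1565 + 1136\right) + 585}{-5 + \frac{1}{2} \left(-68\right)} - \frac{1567}{545} = \frac{2701 + 585}{-5 - 34} - \frac{1567}{545} = \frac{3286}{-39} - \frac{1567}{545} = 3286 \left(- \frac{1}{39}\right) - \frac{1567}{545} = - \frac{3286}{39} - \frac{1567}{545} = - \frac{1851983}{21255}$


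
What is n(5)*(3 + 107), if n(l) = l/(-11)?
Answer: -50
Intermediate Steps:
n(l) = -l/11 (n(l) = l*(-1/11) = -l/11)
n(5)*(3 + 107) = (-1/11*5)*(3 + 107) = -5/11*110 = -50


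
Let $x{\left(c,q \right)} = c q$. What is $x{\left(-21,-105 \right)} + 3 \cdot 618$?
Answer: $4059$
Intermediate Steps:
$x{\left(-21,-105 \right)} + 3 \cdot 618 = \left(-21\right) \left(-105\right) + 3 \cdot 618 = 2205 + 1854 = 4059$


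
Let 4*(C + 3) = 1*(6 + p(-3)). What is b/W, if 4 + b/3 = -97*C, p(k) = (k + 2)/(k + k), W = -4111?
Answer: -3299/32888 ≈ -0.10031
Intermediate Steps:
p(k) = (2 + k)/(2*k) (p(k) = (2 + k)/((2*k)) = (2 + k)*(1/(2*k)) = (2 + k)/(2*k))
C = -35/24 (C = -3 + (1*(6 + (½)*(2 - 3)/(-3)))/4 = -3 + (1*(6 + (½)*(-⅓)*(-1)))/4 = -3 + (1*(6 + ⅙))/4 = -3 + (1*(37/6))/4 = -3 + (¼)*(37/6) = -3 + 37/24 = -35/24 ≈ -1.4583)
b = 3299/8 (b = -12 + 3*(-97*(-35/24)) = -12 + 3*(3395/24) = -12 + 3395/8 = 3299/8 ≈ 412.38)
b/W = (3299/8)/(-4111) = (3299/8)*(-1/4111) = -3299/32888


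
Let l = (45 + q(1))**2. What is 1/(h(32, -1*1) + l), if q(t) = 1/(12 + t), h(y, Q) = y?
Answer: 169/348804 ≈ 0.00048451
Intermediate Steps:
l = 343396/169 (l = (45 + 1/(12 + 1))**2 = (45 + 1/13)**2 = (586/13)**2 = 343396/169 ≈ 2031.9)
1/(h(32, -1*1) + l) = 1/(32 + 343396/169) = 1/(348804/169) = 169/348804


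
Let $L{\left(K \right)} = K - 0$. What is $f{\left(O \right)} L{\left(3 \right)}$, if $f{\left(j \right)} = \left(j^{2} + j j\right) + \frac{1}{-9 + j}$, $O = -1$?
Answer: $\frac{57}{10} \approx 5.7$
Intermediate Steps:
$L{\left(K \right)} = K$ ($L{\left(K \right)} = K + 0 = K$)
$f{\left(j \right)} = \frac{1}{-9 + j} + 2 j^{2}$ ($f{\left(j \right)} = \left(j^{2} + j^{2}\right) + \frac{1}{-9 + j} = 2 j^{2} + \frac{1}{-9 + j} = \frac{1}{-9 + j} + 2 j^{2}$)
$f{\left(O \right)} L{\left(3 \right)} = \frac{1 - 18 \left(-1\right)^{2} + 2 \left(-1\right)^{3}}{-9 - 1} \cdot 3 = \frac{1 - 18 + 2 \left(-1\right)}{-10} \cdot 3 = - \frac{1 - 18 - 2}{10} \cdot 3 = \left(- \frac{1}{10}\right) \left(-19\right) 3 = \frac{19}{10} \cdot 3 = \frac{57}{10}$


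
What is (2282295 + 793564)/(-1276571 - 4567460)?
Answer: -3075859/5844031 ≈ -0.52633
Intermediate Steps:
(2282295 + 793564)/(-1276571 - 4567460) = 3075859/(-5844031) = 3075859*(-1/5844031) = -3075859/5844031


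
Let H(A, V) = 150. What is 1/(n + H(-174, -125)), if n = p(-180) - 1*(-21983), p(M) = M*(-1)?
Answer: 1/22313 ≈ 4.4817e-5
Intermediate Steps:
p(M) = -M
n = 22163 (n = -1*(-180) - 1*(-21983) = 180 + 21983 = 22163)
1/(n + H(-174, -125)) = 1/(22163 + 150) = 1/22313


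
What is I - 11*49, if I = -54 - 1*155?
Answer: -748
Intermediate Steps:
I = -209 (I = -54 - 155 = -209)
I - 11*49 = -209 - 11*49 = -209 - 539 = -748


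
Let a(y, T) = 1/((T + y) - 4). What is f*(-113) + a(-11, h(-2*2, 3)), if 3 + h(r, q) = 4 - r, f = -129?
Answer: 145769/10 ≈ 14577.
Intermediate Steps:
h(r, q) = 1 - r (h(r, q) = -3 + (4 - r) = 1 - r)
a(y, T) = 1/(-4 + T + y)
f*(-113) + a(-11, h(-2*2, 3)) = -129*(-113) + 1/(-4 + (1 - (-2)*2) - 11) = 14577 + 1/(-4 + (1 - 1*(-4)) - 11) = 14577 + 1/(-4 + (1 + 4) - 11) = 14577 + 1/(-4 + 5 - 11) = 14577 + 1/(-10) = 14577 - ⅒ = 145769/10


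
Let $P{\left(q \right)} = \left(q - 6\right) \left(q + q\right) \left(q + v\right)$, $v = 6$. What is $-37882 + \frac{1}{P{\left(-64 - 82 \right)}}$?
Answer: $- \frac{235389656321}{6213760} \approx -37882.0$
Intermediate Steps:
$P{\left(q \right)} = 2 q \left(-6 + q\right) \left(6 + q\right)$ ($P{\left(q \right)} = \left(q - 6\right) \left(q + q\right) \left(q + 6\right) = \left(-6 + q\right) 2 q \left(6 + q\right) = 2 q \left(-6 + q\right) \left(6 + q\right)$)
$-37882 + \frac{1}{P{\left(-64 - 82 \right)}} = -37882 + \frac{1}{2 \left(-64 - 82\right) \left(-36 + \left(-64 - 82\right)^{2}\right)} = -37882 + \frac{1}{2 \left(-146\right) \left(-36 + \left(-146\right)^{2}\right)} = -37882 + \frac{1}{2 \left(-146\right) \left(-36 + 21316\right)} = -37882 + \frac{1}{2 \left(-146\right) 21280} = -37882 + \frac{1}{-6213760} = -37882 - \frac{1}{6213760} = - \frac{235389656321}{6213760}$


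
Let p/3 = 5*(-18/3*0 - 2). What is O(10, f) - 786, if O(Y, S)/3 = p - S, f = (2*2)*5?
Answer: -936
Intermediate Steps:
p = -30 (p = 3*(5*(-18/3*0 - 2)) = 3*(5*(-3*2*0 - 2)) = 3*(5*(-6*0 - 2)) = 3*(5*(0 - 2)) = 3*(5*(-2)) = 3*(-10) = -30)
f = 20 (f = 4*5 = 20)
O(Y, S) = -90 - 3*S (O(Y, S) = 3*(-30 - S) = -90 - 3*S)
O(10, f) - 786 = (-90 - 3*20) - 786 = (-90 - 60) - 786 = -150 - 786 = -936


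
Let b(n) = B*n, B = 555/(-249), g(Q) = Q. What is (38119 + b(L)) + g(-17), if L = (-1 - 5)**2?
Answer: 3155806/83 ≈ 38022.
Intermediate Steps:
L = 36 (L = (-6)**2 = 36)
B = -185/83 (B = 555*(-1/249) = -185/83 ≈ -2.2289)
b(n) = -185*n/83
(38119 + b(L)) + g(-17) = (38119 - 185/83*36) - 17 = (38119 - 6660/83) - 17 = 3157217/83 - 17 = 3155806/83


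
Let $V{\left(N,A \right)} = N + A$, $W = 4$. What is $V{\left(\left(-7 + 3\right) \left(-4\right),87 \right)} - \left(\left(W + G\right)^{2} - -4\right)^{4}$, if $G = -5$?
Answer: $-522$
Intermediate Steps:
$V{\left(N,A \right)} = A + N$
$V{\left(\left(-7 + 3\right) \left(-4\right),87 \right)} - \left(\left(W + G\right)^{2} - -4\right)^{4} = \left(87 + \left(-7 + 3\right) \left(-4\right)\right) - \left(\left(4 - 5\right)^{2} - -4\right)^{4} = \left(87 - -16\right) - \left(\left(-1\right)^{2} + 4\right)^{4} = \left(87 + 16\right) - \left(1 + 4\right)^{4} = 103 - 5^{4} = 103 - 625 = -522$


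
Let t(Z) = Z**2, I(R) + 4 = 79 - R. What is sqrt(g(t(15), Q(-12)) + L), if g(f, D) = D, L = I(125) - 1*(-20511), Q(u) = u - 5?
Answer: 2*sqrt(5111) ≈ 142.98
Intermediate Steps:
I(R) = 75 - R (I(R) = -4 + (79 - R) = 75 - R)
Q(u) = -5 + u
L = 20461 (L = (75 - 1*125) - 1*(-20511) = (75 - 125) + 20511 = -50 + 20511 = 20461)
sqrt(g(t(15), Q(-12)) + L) = sqrt((-5 - 12) + 20461) = sqrt(-17 + 20461) = sqrt(20444) = 2*sqrt(5111)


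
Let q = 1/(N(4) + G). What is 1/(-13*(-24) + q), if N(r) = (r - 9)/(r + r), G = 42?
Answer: 331/103280 ≈ 0.0032049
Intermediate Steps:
N(r) = (-9 + r)/(2*r) (N(r) = (-9 + r)/((2*r)) = (-9 + r)*(1/(2*r)) = (-9 + r)/(2*r))
q = 8/331 (q = 1/((½)*(-9 + 4)/4 + 42) = 1/((½)*(¼)*(-5) + 42) = 1/(-5/8 + 42) = 1/(331/8) = 8/331 ≈ 0.024169)
1/(-13*(-24) + q) = 1/(-13*(-24) + 8/331) = 1/(312 + 8/331) = 1/(103280/331) = 331/103280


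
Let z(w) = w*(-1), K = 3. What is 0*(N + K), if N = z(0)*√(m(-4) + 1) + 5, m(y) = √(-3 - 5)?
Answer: 0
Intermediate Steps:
z(w) = -w
m(y) = 2*I*√2 (m(y) = √(-8) = 2*I*√2)
N = 5 (N = (-1*0)*√(2*I*√2 + 1) + 5 = 0*√(1 + 2*I*√2) + 5 = 0 + 5 = 5)
0*(N + K) = 0*(5 + 3) = 0*8 = 0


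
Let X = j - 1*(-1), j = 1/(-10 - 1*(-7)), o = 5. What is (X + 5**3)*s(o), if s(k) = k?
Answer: 1885/3 ≈ 628.33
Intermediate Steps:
j = -1/3 (j = 1/(-10 + 7) = 1/(-3) = -1/3 ≈ -0.33333)
X = 2/3 (X = -1/3 - 1*(-1) = -1/3 + 1 = 2/3 ≈ 0.66667)
(X + 5**3)*s(o) = (2/3 + 5**3)*5 = (2/3 + 125)*5 = (377/3)*5 = 1885/3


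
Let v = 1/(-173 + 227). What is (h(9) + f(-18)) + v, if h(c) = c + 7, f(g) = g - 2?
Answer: -215/54 ≈ -3.9815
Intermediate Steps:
f(g) = -2 + g
h(c) = 7 + c
v = 1/54 ≈ 0.018519
(h(9) + f(-18)) + v = ((7 + 9) + (-2 - 18)) + 1/54 = (16 - 20) + 1/54 = -4 + 1/54 = -215/54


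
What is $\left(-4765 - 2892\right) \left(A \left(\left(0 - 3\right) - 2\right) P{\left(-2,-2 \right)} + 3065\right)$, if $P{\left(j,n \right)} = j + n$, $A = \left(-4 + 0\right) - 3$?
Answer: $-22396725$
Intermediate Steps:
$A = -7$ ($A = -4 - 3 = -7$)
$\left(-4765 - 2892\right) \left(A \left(\left(0 - 3\right) - 2\right) P{\left(-2,-2 \right)} + 3065\right) = \left(-4765 - 2892\right) \left(- 7 \left(\left(0 - 3\right) - 2\right) \left(-2 - 2\right) + 3065\right) = - 7657 \left(- 7 \left(-3 - 2\right) \left(-4\right) + 3065\right) = - 7657 \left(\left(-7\right) \left(-5\right) \left(-4\right) + 3065\right) = - 7657 \left(35 \left(-4\right) + 3065\right) = - 7657 \left(-140 + 3065\right) = \left(-7657\right) 2925 = -22396725$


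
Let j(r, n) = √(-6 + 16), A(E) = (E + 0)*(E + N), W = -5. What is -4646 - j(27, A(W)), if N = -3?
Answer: -4646 - √10 ≈ -4649.2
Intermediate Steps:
A(E) = E*(-3 + E) (A(E) = (E + 0)*(E - 3) = E*(-3 + E))
j(r, n) = √10
-4646 - j(27, A(W)) = -4646 - √10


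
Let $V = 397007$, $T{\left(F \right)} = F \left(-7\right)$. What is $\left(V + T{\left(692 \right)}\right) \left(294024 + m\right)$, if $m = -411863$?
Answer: $-46212095757$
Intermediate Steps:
$T{\left(F \right)} = - 7 F$
$\left(V + T{\left(692 \right)}\right) \left(294024 + m\right) = \left(397007 - 4844\right) \left(294024 - 411863\right) = \left(397007 - 4844\right) \left(-117839\right) = 392163 \left(-117839\right) = -46212095757$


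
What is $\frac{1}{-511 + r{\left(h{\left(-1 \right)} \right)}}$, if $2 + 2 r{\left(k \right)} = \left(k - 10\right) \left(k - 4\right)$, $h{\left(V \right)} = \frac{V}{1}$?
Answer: $- \frac{2}{969} \approx -0.002064$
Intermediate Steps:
$h{\left(V \right)} = V$ ($h{\left(V \right)} = V 1 = V$)
$r{\left(k \right)} = -1 + \frac{\left(-10 + k\right) \left(-4 + k\right)}{2}$ ($r{\left(k \right)} = -1 + \frac{\left(k - 10\right) \left(k - 4\right)}{2} = -1 + \frac{\left(-10 + k\right) \left(-4 + k\right)}{2}$)
$\frac{1}{-511 + r{\left(h{\left(-1 \right)} \right)}} = \frac{1}{-511 + \left(19 + \frac{\left(-1\right)^{2}}{2} - -7\right)} = \frac{1}{-511 + \left(19 + \frac{1}{2} \cdot 1 + 7\right)} = \frac{1}{-511 + \left(19 + \frac{1}{2} + 7\right)} = \frac{1}{-511 + \frac{53}{2}} = \frac{1}{- \frac{969}{2}} = - \frac{2}{969}$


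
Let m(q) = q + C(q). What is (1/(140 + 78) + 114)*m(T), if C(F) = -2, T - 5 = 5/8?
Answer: 720737/1744 ≈ 413.27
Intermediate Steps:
T = 45/8 (T = 5 + 5/8 = 45/8 ≈ 5.6250)
m(q) = -2 + q (m(q) = q - 2 = -2 + q)
(1/(140 + 78) + 114)*m(T) = (1/(140 + 78) + 114)*(-2 + 45/8) = (1/218 + 114)*(29/8) = (24853/218)*(29/8) = 720737/1744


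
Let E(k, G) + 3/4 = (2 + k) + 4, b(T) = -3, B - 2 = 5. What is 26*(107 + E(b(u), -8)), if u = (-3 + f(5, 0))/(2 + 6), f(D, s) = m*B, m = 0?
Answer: 5681/2 ≈ 2840.5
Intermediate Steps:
B = 7 (B = 2 + 5 = 7)
f(D, s) = 0 (f(D, s) = 0*7 = 0)
u = -3/8 (u = (-3 + 0)/(2 + 6) = -3/8 ≈ -0.37500)
E(k, G) = 21/4 + k (E(k, G) = -¾ + ((2 + k) + 4) = -¾ + (6 + k) = 21/4 + k)
26*(107 + E(b(u), -8)) = 26*(107 + (21/4 - 3)) = 26*(107 + 9/4) = 26*(437/4) = 5681/2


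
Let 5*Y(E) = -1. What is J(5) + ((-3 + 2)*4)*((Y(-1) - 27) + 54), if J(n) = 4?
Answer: -516/5 ≈ -103.20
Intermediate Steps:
Y(E) = -⅕ (Y(E) = (⅕)*(-1) = -⅕)
J(5) + ((-3 + 2)*4)*((Y(-1) - 27) + 54) = 4 + ((-3 + 2)*4)*((-⅕ - 27) + 54) = 4 + (-1*4)*(-136/5 + 54) = 4 - 4*134/5 = 4 - 536/5 = -516/5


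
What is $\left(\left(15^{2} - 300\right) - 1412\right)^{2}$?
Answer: $2211169$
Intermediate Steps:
$\left(\left(15^{2} - 300\right) - 1412\right)^{2} = \left(\left(225 - 300\right) - 1412\right)^{2} = \left(-75 - 1412\right)^{2} = \left(-1487\right)^{2} = 2211169$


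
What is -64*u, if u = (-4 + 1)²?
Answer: -576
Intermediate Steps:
u = 9 (u = (-3)² = 9)
-64*u = -64*9 = -1*576 = -576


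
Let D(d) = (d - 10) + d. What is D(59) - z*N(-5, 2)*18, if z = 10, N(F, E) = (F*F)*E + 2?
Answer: -9252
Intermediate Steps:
N(F, E) = 2 + E*F**2 (N(F, E) = F**2*E + 2 = E*F**2 + 2 = 2 + E*F**2)
D(d) = -10 + 2*d (D(d) = (-10 + d) + d = -10 + 2*d)
D(59) - z*N(-5, 2)*18 = (-10 + 2*59) - 10*(2 + 2*(-5)**2)*18 = (-10 + 118) - 10*(2 + 2*25)*18 = 108 - 10*(2 + 50)*18 = 108 - 10*52*18 = 108 - 520*18 = 108 - 1*9360 = 108 - 9360 = -9252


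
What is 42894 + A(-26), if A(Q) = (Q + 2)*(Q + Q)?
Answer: 44142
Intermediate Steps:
A(Q) = 2*Q*(2 + Q) (A(Q) = (2 + Q)*(2*Q) = 2*Q*(2 + Q))
42894 + A(-26) = 42894 + 2*(-26)*(2 - 26) = 42894 + 2*(-26)*(-24) = 42894 + 1248 = 44142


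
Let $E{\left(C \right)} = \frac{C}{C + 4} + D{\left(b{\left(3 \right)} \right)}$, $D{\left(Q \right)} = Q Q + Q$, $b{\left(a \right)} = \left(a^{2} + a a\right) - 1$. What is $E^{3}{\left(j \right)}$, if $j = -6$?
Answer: $29503629$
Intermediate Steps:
$b{\left(a \right)} = -1 + 2 a^{2}$ ($b{\left(a \right)} = \left(a^{2} + a^{2}\right) - 1 = 2 a^{2} - 1 = -1 + 2 a^{2}$)
$D{\left(Q \right)} = Q + Q^{2}$ ($D{\left(Q \right)} = Q^{2} + Q = Q + Q^{2}$)
$E{\left(C \right)} = 306 + \frac{C}{4 + C}$ ($E{\left(C \right)} = \frac{C}{C + 4} + \left(-1 + 2 \cdot 3^{2}\right) \left(1 - \left(1 - 2 \cdot 3^{2}\right)\right) = \frac{C}{4 + C} + \left(-1 + 2 \cdot 9\right) \left(1 + \left(-1 + 2 \cdot 9\right)\right) = \frac{C}{4 + C} + \left(-1 + 18\right) \left(1 + \left(-1 + 18\right)\right) = \frac{C}{4 + C} + 17 \left(1 + 17\right) = \frac{C}{4 + C} + 17 \cdot 18 = \frac{C}{4 + C} + 306 = 306 + \frac{C}{4 + C}$)
$E^{3}{\left(j \right)} = \left(\frac{1224 + 307 \left(-6\right)}{4 - 6}\right)^{3} = \left(\frac{1224 - 1842}{-2}\right)^{3} = \left(\left(- \frac{1}{2}\right) \left(-618\right)\right)^{3} = 309^{3} = 29503629$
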